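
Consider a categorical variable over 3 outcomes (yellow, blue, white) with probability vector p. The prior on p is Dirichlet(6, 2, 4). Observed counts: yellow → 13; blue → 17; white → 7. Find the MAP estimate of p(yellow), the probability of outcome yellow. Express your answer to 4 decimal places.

MAP estimate of p(yellow) = 0.3913

The posterior is Dirichlet(αᵢ + nᵢ) = Dirichlet(19, 19, 11).
For a Dirichlet(a₁,…,a_K) with all aᵢ > 1, the mode has j-th component (aⱼ − 1)/(Σaᵢ − K).
Here Σaᵢ = 49 and K = 3, so p(yellow) = (19 − 1)/(49 − 3) = 18/46 ≈ 0.3913.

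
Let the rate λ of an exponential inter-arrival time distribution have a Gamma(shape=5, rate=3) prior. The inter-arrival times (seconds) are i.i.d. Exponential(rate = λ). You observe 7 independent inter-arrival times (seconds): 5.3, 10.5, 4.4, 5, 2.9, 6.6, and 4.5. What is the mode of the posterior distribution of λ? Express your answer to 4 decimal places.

The Exponential(rate=λ) likelihood is ∝ λ^n e^(−λΣtᵢ). Here n = 7 and Σtᵢ = 5.3 + 10.5 + 4.4 + 5 + 2.9 + 6.6 + 4.5 = 39.2.
Posterior ∝ λ^4e^(−3λ) · λ^7e^(−39.2λ) = λ^11e^(−42.2λ), i.e. Gamma(12, 42.2).
Mode = (a−1)/b = 11/42.2 ≈ 0.2607.

λ̂_MAP = 0.2607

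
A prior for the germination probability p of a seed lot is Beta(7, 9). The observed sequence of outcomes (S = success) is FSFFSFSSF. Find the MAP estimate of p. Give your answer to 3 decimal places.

p̂_MAP = 0.435

Prior: Beta(7, 9).
Data: 4 successes in 9 trials (from the sequence). The binomial likelihood contributes p^4(1−p)^5, so the posterior is Beta(7+4, 9+5) = Beta(11, 14).
For Beta(a, b) with a, b > 1 the mode is (a−1)/(a+b−2) = 10/23 ≈ 0.435.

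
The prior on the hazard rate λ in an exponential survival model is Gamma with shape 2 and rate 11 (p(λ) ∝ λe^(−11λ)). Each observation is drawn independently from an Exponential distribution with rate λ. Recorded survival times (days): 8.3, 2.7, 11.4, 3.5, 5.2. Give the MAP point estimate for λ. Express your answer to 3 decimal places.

λ̂_MAP = 0.143

The Exponential(rate=λ) likelihood is ∝ λ^n e^(−λΣtᵢ). Here n = 5 and Σtᵢ = 8.3 + 2.7 + 11.4 + 3.5 + 5.2 = 31.1.
Posterior ∝ λe^(−11λ) · λ^5e^(−31.1λ) = λ^6e^(−42.1λ), i.e. Gamma(7, 42.1).
Mode = (a−1)/b = 6/42.1 ≈ 0.143.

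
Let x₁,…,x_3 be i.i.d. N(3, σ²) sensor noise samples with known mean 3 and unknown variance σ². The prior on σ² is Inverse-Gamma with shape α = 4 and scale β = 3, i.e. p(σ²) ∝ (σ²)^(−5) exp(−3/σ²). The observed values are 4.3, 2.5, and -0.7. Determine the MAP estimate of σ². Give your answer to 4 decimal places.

σ̂²_MAP = 1.6638

Sum of squared deviations about the known mean: SS = (4.3−3)² + (2.5−3)² + (-0.7−3)² = 15.63.
The Normal likelihood contributes (σ²)^(−n/2) exp(−SS/(2σ²)), so the posterior is Inverse-Gamma(α + n/2, β + SS/2) = Inverse-Gamma(5.5, 10.815).
The mode of Inverse-Gamma(a, b) is b/(a+1) = 10.815/6.5 ≈ 1.6638.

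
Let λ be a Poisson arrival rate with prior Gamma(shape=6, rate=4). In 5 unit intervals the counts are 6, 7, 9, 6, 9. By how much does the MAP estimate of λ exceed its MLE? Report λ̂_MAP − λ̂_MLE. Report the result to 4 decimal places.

MAP − MLE = -2.7333

Σxᵢ = 37. Posterior is Gamma(43, 9); MAP = (43−1)/9 = 42/9 ≈ 4.66667.
MLE = x̄ = 37/5 ≈ 7.40000.
Difference = 42/9 − 37/5 = -41/15 ≈ -2.7333.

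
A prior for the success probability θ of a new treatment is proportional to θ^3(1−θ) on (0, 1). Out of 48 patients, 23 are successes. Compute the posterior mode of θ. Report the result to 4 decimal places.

The prior density ∝ θ^3(1−θ)^1 is the kernel of Beta(4, 2).
Data: 23 successes in 48 trials. The binomial likelihood contributes θ^23(1−θ)^25, so the posterior is Beta(4+23, 2+25) = Beta(27, 27).
For Beta(a, b) with a, b > 1 the mode is (a−1)/(a+b−2) = 26/52 ≈ 0.5000.

θ̂_MAP = 0.5000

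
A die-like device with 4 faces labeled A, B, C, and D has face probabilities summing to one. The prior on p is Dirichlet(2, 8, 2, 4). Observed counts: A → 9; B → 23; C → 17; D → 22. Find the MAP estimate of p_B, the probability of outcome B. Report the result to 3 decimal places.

The posterior is Dirichlet(αᵢ + nᵢ) = Dirichlet(11, 31, 19, 26).
For a Dirichlet(a₁,…,a_K) with all aᵢ > 1, the mode has j-th component (aⱼ − 1)/(Σaᵢ − K).
Here Σaᵢ = 87 and K = 4, so p_B = (31 − 1)/(87 − 4) = 30/83 ≈ 0.361.

MAP estimate of p_B = 0.361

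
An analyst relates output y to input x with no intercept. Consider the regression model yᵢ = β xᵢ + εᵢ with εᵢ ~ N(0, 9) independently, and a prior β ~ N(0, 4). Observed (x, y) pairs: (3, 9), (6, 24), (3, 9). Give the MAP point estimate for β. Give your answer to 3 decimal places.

β̂_MAP = 3.520

log p(β | y) = −Σ(yᵢ − βxᵢ)²/(2·9) − β²/(2·4) + const.
Setting the derivative to zero: Σxᵢ(yᵢ − βxᵢ)/9 − β/4 = 0, so β = Σxᵢyᵢ / (Σxᵢ² + σ²/τ²).
Σxᵢyᵢ = 3·9 + 6·24 + 3·9 = 198; Σxᵢ² = 54; σ²/τ² = 2.25.
β̂_MAP = 198 / (54 + 2.25) = 198/56.25 ≈ 3.520.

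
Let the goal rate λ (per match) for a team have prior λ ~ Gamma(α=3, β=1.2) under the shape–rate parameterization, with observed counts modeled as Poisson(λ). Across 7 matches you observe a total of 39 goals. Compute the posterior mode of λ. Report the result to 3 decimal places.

Σxᵢ = 39, n = 7.
Posterior ∝ λ^2e^(−1.2λ) · λ^39e^(−7λ) = λ^41e^(−8.2λ), i.e. Gamma(shape=42, rate=8.2).
The mode of a Gamma(a, b) with a ≥ 1 (shape–rate) is (a−1)/b = 41/8.2 ≈ 5.000.

λ̂_MAP = 5.000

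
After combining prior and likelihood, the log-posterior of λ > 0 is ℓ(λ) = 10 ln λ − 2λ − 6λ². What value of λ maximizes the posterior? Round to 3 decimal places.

λ̂_MAP = 0.833

ℓ'(λ) = 10/λ − 2 − 12λ. Setting this to zero and multiplying by λ: 12λ² + 2λ − 10 = 0.
λ = (−2 + √(2² + 4·12·10)) / (2·12) = (−2 + √484) / 24 = (−2 + 22)/24 = 5/6.
ℓ''(λ) = −10/λ² − 12 < 0, confirming a maximum.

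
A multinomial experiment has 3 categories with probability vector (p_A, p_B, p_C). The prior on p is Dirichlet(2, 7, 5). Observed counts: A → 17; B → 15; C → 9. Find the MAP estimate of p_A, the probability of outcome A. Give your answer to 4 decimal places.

MAP estimate of p_A = 0.3462

The posterior is Dirichlet(αᵢ + nᵢ) = Dirichlet(19, 22, 14).
For a Dirichlet(a₁,…,a_K) with all aᵢ > 1, the mode has j-th component (aⱼ − 1)/(Σaᵢ − K).
Here Σaᵢ = 55 and K = 3, so p_A = (19 − 1)/(55 − 3) = 18/52 ≈ 0.3462.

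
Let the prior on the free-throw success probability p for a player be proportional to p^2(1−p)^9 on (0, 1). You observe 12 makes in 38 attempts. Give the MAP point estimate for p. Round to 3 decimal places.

The prior density ∝ p^2(1−p)^9 is the kernel of Beta(3, 10).
Data: 12 successes in 38 trials. The binomial likelihood contributes p^12(1−p)^26, so the posterior is Beta(3+12, 10+26) = Beta(15, 36).
For Beta(a, b) with a, b > 1 the mode is (a−1)/(a+b−2) = 14/49 ≈ 0.286.

p̂_MAP = 0.286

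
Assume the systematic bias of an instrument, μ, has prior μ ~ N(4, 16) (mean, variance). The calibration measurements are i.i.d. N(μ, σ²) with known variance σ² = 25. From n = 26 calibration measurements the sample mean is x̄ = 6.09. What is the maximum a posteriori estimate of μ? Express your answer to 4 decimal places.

n = 26, x̄ = 6.09.
For a Normal prior and Normal likelihood with known variance, the posterior is Normal; its mode equals its mean, the precision-weighted average.
Prior precision 1/σ₀² = 1/16 = 0.0625; data precision n/σ² = 26/25 = 1.04.
μ̂ = (0.0625·4 + 1.04·6.09) / (0.0625 + 1.04) = 6.5836/1.1025 = 65836/11025 ≈ 5.9715.

μ̂_MAP = 5.9715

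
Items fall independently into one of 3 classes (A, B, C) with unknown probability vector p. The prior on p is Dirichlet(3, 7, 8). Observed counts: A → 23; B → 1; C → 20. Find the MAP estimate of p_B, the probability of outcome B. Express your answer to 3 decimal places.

MAP estimate of p_B = 0.119

The posterior is Dirichlet(αᵢ + nᵢ) = Dirichlet(26, 8, 28).
For a Dirichlet(a₁,…,a_K) with all aᵢ > 1, the mode has j-th component (aⱼ − 1)/(Σaᵢ − K).
Here Σaᵢ = 62 and K = 3, so p_B = (8 − 1)/(62 − 3) = 7/59 ≈ 0.119.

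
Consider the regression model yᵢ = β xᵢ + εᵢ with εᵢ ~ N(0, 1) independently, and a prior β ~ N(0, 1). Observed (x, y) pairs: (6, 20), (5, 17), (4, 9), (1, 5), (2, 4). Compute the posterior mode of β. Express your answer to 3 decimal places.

log p(β | y) = −Σ(yᵢ − βxᵢ)²/(2·1) − β²/(2·1) + const.
Setting the derivative to zero: Σxᵢ(yᵢ − βxᵢ)/1 − β/1 = 0, so β = Σxᵢyᵢ / (Σxᵢ² + σ²/τ²).
Σxᵢyᵢ = 6·20 + 5·17 + 4·9 + 1·5 + 2·4 = 254; Σxᵢ² = 82; σ²/τ² = 1.
β̂_MAP = 254 / (82 + 1) = 254/83 ≈ 3.060.

β̂_MAP = 3.060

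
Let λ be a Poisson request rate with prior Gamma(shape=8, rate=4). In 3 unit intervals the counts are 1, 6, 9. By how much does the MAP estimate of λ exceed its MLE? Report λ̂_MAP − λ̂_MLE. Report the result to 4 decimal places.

MAP − MLE = -2.0476

Σxᵢ = 16. Posterior is Gamma(24, 7); MAP = (24−1)/7 = 23/7 ≈ 3.28571.
MLE = x̄ = 16/3 ≈ 5.33333.
Difference = 23/7 − 16/3 = -43/21 ≈ -2.0476.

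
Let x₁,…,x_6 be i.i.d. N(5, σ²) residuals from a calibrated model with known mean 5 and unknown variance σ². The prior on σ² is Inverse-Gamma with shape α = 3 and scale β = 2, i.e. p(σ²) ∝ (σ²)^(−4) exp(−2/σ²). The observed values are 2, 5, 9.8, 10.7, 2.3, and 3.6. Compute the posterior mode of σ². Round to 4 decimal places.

Sum of squared deviations about the known mean: SS = (2−5)² + (5−5)² + (9.8−5)² + (10.7−5)² + (2.3−5)² + (3.6−5)² = 73.78.
The Normal likelihood contributes (σ²)^(−n/2) exp(−SS/(2σ²)), so the posterior is Inverse-Gamma(α + n/2, β + SS/2) = Inverse-Gamma(6, 38.89).
The mode of Inverse-Gamma(a, b) is b/(a+1) = 38.89/7 ≈ 5.5557.

σ̂²_MAP = 5.5557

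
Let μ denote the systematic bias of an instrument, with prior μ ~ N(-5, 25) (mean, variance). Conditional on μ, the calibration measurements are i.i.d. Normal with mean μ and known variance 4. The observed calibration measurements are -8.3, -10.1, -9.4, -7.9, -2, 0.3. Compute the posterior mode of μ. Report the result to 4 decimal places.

n = 6; x̄ = ((-8.3) + (-10.1) + (-9.4) + (-7.9) + (-2) + 0.3)/6 = -37.4/6 = -187/30 ≈ -6.2333.
For a Normal prior and Normal likelihood with known variance, the posterior is Normal; its mode equals its mean, the precision-weighted average.
Prior precision 1/σ₀² = 1/25 = 0.04; data precision n/σ² = 6/4 = 1.5.
μ̂ = (0.04·(-5) + 1.5·(-187/30)) / (0.04 + 1.5) = (-9.55)/1.54 = -955/154 ≈ -6.2013.

μ̂_MAP = -6.2013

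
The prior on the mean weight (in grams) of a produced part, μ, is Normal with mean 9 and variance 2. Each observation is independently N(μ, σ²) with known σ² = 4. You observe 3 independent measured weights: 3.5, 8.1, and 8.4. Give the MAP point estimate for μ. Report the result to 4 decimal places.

μ̂_MAP = 7.6000

n = 3; x̄ = (3.5 + 8.1 + 8.4)/3 = 20/3 = 20/3 ≈ 6.6667.
For a Normal prior and Normal likelihood with known variance, the posterior is Normal; its mode equals its mean, the precision-weighted average.
Prior precision 1/σ₀² = 1/2 = 0.5; data precision n/σ² = 3/4 = 0.75.
μ̂ = (0.5·9 + 0.75·(20/3)) / (0.5 + 0.75) = 9.5/1.25 = 7.6000.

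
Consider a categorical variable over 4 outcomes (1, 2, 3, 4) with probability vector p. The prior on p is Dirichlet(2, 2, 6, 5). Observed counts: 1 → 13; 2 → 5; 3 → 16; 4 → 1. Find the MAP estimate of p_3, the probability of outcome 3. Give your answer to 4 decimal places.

The posterior is Dirichlet(αᵢ + nᵢ) = Dirichlet(15, 7, 22, 6).
For a Dirichlet(a₁,…,a_K) with all aᵢ > 1, the mode has j-th component (aⱼ − 1)/(Σaᵢ − K).
Here Σaᵢ = 50 and K = 4, so p_3 = (22 − 1)/(50 − 4) = 21/46 ≈ 0.4565.

MAP estimate: 0.4565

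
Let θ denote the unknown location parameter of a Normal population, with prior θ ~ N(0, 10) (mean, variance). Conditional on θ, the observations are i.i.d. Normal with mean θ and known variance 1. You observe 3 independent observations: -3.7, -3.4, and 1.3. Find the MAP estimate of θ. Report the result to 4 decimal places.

θ̂_MAP = -1.8710

n = 3; x̄ = ((-3.7) + (-3.4) + 1.3)/3 = -5.8/3 = -29/15 ≈ -1.9333.
For a Normal prior and Normal likelihood with known variance, the posterior is Normal; its mode equals its mean, the precision-weighted average.
Prior precision 1/σ₀² = 1/10 = 0.1; data precision n/σ² = 3/1 = 3.
θ̂ = (0.1·0 + 3·(-29/15)) / (0.1 + 3) = (-5.8)/3.1 = -58/31 ≈ -1.8710.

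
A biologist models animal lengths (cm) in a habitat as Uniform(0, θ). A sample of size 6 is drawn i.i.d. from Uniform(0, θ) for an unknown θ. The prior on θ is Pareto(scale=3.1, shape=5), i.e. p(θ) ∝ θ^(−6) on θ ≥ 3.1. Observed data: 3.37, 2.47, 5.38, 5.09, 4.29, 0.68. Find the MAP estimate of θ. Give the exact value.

The Uniform(0, θ) likelihood is θ^(−n) for θ ≥ max(xᵢ), zero otherwise. Here max(xᵢ) = 5.38.
Posterior ∝ θ^(−6) · θ^(−6) = θ^(−12) on θ ≥ max(3.1, 5.38) = 5.38.
This density is strictly decreasing in θ, so the posterior mode lies at the lower boundary of the support.

θ̂_MAP = 5.38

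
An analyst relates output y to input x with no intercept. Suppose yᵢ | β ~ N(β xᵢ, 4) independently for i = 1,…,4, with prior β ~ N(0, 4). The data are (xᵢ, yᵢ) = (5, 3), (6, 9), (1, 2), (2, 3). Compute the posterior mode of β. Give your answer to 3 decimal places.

log p(β | y) = −Σ(yᵢ − βxᵢ)²/(2·4) − β²/(2·4) + const.
Setting the derivative to zero: Σxᵢ(yᵢ − βxᵢ)/4 − β/4 = 0, so β = Σxᵢyᵢ / (Σxᵢ² + σ²/τ²).
Σxᵢyᵢ = 5·3 + 6·9 + 1·2 + 2·3 = 77; Σxᵢ² = 66; σ²/τ² = 1.
β̂_MAP = 77 / (66 + 1) = 77/67 ≈ 1.149.

β̂_MAP = 1.149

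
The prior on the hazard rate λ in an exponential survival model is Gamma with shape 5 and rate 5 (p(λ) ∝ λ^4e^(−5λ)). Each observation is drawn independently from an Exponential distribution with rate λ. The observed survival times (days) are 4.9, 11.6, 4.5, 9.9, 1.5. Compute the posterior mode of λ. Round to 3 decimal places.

λ̂_MAP = 0.241

The Exponential(rate=λ) likelihood is ∝ λ^n e^(−λΣtᵢ). Here n = 5 and Σtᵢ = 4.9 + 11.6 + 4.5 + 9.9 + 1.5 = 32.4.
Posterior ∝ λ^4e^(−5λ) · λ^5e^(−32.4λ) = λ^9e^(−37.4λ), i.e. Gamma(10, 37.4).
Mode = (a−1)/b = 9/37.4 ≈ 0.241.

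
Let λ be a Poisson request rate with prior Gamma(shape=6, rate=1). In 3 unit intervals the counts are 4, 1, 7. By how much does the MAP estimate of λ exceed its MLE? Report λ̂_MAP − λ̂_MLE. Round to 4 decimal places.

MAP − MLE = 0.2500

Σxᵢ = 12. Posterior is Gamma(18, 4); MAP = (18−1)/4 = 17/4 ≈ 4.25000.
MLE = x̄ = 12/3 ≈ 4.00000.
Difference = 17/4 − 12/3 = 1/4 ≈ 0.2500.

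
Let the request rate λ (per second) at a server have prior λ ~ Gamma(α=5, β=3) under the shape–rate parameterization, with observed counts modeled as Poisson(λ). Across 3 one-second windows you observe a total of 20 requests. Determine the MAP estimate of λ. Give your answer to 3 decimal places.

Σxᵢ = 20, n = 3.
Posterior ∝ λ^4e^(−3λ) · λ^20e^(−3λ) = λ^24e^(−6λ), i.e. Gamma(shape=25, rate=6).
The mode of a Gamma(a, b) with a ≥ 1 (shape–rate) is (a−1)/b = 24/6 ≈ 4.000.

λ̂_MAP = 4.000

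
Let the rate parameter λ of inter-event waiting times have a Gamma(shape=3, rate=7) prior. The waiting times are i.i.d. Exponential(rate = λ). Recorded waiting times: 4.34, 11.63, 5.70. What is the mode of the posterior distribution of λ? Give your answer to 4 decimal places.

The Exponential(rate=λ) likelihood is ∝ λ^n e^(−λΣtᵢ). Here n = 3 and Σtᵢ = 4.34 + 11.63 + 5.70 = 21.67.
Posterior ∝ λ^2e^(−7λ) · λ^3e^(−21.67λ) = λ^5e^(−28.67λ), i.e. Gamma(6, 28.67).
Mode = (a−1)/b = 5/28.67 ≈ 0.1744.

λ̂_MAP = 0.1744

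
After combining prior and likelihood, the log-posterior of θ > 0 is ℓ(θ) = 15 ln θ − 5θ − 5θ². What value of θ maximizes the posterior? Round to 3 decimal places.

ℓ'(θ) = 15/θ − 5 − 10θ. Setting this to zero and multiplying by θ: 10θ² + 5θ − 15 = 0.
θ = (−5 + √(5² + 4·10·15)) / (2·10) = (−5 + √625) / 20 = (−5 + 25)/20 = 1.
ℓ''(θ) = −15/θ² − 10 < 0, confirming a maximum.

θ̂_MAP = 1.000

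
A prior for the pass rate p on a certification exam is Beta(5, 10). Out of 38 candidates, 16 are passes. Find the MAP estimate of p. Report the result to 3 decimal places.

Prior: Beta(5, 10).
Data: 16 successes in 38 trials. The binomial likelihood contributes p^16(1−p)^22, so the posterior is Beta(5+16, 10+22) = Beta(21, 32).
For Beta(a, b) with a, b > 1 the mode is (a−1)/(a+b−2) = 20/51 ≈ 0.392.

p̂_MAP = 0.392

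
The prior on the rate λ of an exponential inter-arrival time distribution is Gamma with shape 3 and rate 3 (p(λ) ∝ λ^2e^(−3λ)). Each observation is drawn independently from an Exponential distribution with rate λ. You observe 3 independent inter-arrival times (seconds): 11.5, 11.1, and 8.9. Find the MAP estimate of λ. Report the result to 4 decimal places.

The Exponential(rate=λ) likelihood is ∝ λ^n e^(−λΣtᵢ). Here n = 3 and Σtᵢ = 11.5 + 11.1 + 8.9 = 31.5.
Posterior ∝ λ^2e^(−3λ) · λ^3e^(−31.5λ) = λ^5e^(−34.5λ), i.e. Gamma(6, 34.5).
Mode = (a−1)/b = 5/34.5 ≈ 0.1449.

λ̂_MAP = 0.1449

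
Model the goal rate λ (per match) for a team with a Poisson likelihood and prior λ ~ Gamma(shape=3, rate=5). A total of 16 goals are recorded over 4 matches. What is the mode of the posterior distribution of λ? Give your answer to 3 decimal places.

Σxᵢ = 16, n = 4.
Posterior ∝ λ^2e^(−5λ) · λ^16e^(−4λ) = λ^18e^(−9λ), i.e. Gamma(shape=19, rate=9).
The mode of a Gamma(a, b) with a ≥ 1 (shape–rate) is (a−1)/b = 18/9 ≈ 2.000.

λ̂_MAP = 2.000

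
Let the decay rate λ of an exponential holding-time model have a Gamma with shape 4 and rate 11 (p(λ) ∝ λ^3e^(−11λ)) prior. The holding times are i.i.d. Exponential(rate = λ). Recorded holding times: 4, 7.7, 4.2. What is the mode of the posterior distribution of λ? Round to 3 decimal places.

λ̂_MAP = 0.223

The Exponential(rate=λ) likelihood is ∝ λ^n e^(−λΣtᵢ). Here n = 3 and Σtᵢ = 4 + 7.7 + 4.2 = 15.9.
Posterior ∝ λ^3e^(−11λ) · λ^3e^(−15.9λ) = λ^6e^(−26.9λ), i.e. Gamma(7, 26.9).
Mode = (a−1)/b = 6/26.9 ≈ 0.223.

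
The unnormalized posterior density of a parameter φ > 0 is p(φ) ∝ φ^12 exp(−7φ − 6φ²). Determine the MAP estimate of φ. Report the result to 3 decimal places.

ℓ'(φ) = 12/φ − 7 − 12φ. Setting this to zero and multiplying by φ: 12φ² + 7φ − 12 = 0.
φ = (−7 + √(7² + 4·12·12)) / (2·12) = (−7 + √625) / 24 = (−7 + 25)/24 = 3/4.
ℓ''(φ) = −12/φ² − 12 < 0, confirming a maximum.

φ̂_MAP = 0.750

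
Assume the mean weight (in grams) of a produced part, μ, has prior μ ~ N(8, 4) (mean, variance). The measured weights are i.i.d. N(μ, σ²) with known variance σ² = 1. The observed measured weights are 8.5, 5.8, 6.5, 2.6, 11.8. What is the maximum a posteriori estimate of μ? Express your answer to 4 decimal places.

n = 5; x̄ = (8.5 + 5.8 + 6.5 + 2.6 + 11.8)/5 = 35.2/5 = 7.04.
For a Normal prior and Normal likelihood with known variance, the posterior is Normal; its mode equals its mean, the precision-weighted average.
Prior precision 1/σ₀² = 1/4 = 0.25; data precision n/σ² = 5/1 = 5.
μ̂ = (0.25·8 + 5·7.04) / (0.25 + 5) = 37.2/5.25 = 248/35 ≈ 7.0857.

μ̂_MAP = 7.0857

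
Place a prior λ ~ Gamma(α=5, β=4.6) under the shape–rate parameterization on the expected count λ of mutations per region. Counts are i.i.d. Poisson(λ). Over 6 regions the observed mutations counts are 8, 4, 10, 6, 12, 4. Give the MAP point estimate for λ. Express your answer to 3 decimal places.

Σxᵢ = 8+4+10+6+12+4 = 44, with n = 6.
Posterior ∝ λ^4e^(−4.6λ) · λ^44e^(−6λ) = λ^48e^(−10.6λ), i.e. Gamma(shape=49, rate=10.6).
The mode of a Gamma(a, b) with a ≥ 1 (shape–rate) is (a−1)/b = 48/10.6 ≈ 4.528.

λ̂_MAP = 4.528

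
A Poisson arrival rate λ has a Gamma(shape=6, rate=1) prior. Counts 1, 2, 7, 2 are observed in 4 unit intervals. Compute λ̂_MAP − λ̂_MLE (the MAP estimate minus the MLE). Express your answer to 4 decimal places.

Σxᵢ = 12. Posterior is Gamma(18, 5); MAP = (18−1)/5 = 17/5 ≈ 3.40000.
MLE = x̄ = 12/4 ≈ 3.00000.
Difference = 17/5 − 12/4 = 2/5 ≈ 0.4000.

MAP − MLE = 0.4000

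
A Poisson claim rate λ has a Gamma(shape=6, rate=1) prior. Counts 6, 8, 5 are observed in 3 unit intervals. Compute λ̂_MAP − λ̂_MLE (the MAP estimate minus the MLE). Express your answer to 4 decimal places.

MAP − MLE = -0.3333

Σxᵢ = 19. Posterior is Gamma(25, 4); MAP = (25−1)/4 = 24/4 ≈ 6.00000.
MLE = x̄ = 19/3 ≈ 6.33333.
Difference = 24/4 − 19/3 = -1/3 ≈ -0.3333.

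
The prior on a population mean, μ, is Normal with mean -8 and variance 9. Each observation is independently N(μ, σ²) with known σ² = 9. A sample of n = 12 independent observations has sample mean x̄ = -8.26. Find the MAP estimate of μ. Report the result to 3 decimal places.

μ̂_MAP = -8.240

n = 12, x̄ = -8.26.
For a Normal prior and Normal likelihood with known variance, the posterior is Normal; its mode equals its mean, the precision-weighted average.
Prior precision 1/σ₀² = 1/9; data precision n/σ² = 12/9 = 4/3.
μ̂ = ((1/9)·(-8) + (4/3)·(-8.26)) / (1/9 + 4/3) = (-2678/225)/(13/9) = -8.240.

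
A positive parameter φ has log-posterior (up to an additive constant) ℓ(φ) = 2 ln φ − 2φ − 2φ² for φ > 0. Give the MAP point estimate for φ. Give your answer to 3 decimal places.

φ̂_MAP = 0.500

ℓ'(φ) = 2/φ − 2 − 4φ. Setting this to zero and multiplying by φ: 4φ² + 2φ − 2 = 0.
φ = (−2 + √(2² + 4·4·2)) / (2·4) = (−2 + √36) / 8 = (−2 + 6)/8 = 1/2.
ℓ''(φ) = −2/φ² − 4 < 0, confirming a maximum.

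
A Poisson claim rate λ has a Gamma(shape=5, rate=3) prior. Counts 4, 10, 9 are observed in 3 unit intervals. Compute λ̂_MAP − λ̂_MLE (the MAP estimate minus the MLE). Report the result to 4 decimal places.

Σxᵢ = 23. Posterior is Gamma(28, 6); MAP = (28−1)/6 = 27/6 ≈ 4.50000.
MLE = x̄ = 23/3 ≈ 7.66667.
Difference = 27/6 − 23/3 = -19/6 ≈ -3.1667.

MAP − MLE = -3.1667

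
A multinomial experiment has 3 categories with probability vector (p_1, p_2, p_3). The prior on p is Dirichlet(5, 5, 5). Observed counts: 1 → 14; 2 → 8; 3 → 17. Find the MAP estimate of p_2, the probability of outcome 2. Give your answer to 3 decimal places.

The posterior is Dirichlet(αᵢ + nᵢ) = Dirichlet(19, 13, 22).
For a Dirichlet(a₁,…,a_K) with all aᵢ > 1, the mode has j-th component (aⱼ − 1)/(Σaᵢ − K).
Here Σaᵢ = 54 and K = 3, so p_2 = (13 − 1)/(54 − 3) = 12/51 ≈ 0.235.

MAP estimate: 0.235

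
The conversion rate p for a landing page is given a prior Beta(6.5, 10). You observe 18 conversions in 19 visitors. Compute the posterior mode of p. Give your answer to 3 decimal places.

p̂_MAP = 0.701

Prior: Beta(6.5, 10).
Data: 18 successes in 19 trials. The binomial likelihood contributes p^18(1−p)^1, so the posterior is Beta(6.5+18, 10+1) = Beta(24.5, 11).
For Beta(a, b) with a, b > 1 the mode is (a−1)/(a+b−2) = 23.5/33.5 ≈ 0.701.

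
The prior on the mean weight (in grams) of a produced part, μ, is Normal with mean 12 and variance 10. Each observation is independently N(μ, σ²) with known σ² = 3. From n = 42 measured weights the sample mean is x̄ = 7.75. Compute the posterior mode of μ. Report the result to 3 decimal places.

n = 42, x̄ = 7.75.
For a Normal prior and Normal likelihood with known variance, the posterior is Normal; its mode equals its mean, the precision-weighted average.
Prior precision 1/σ₀² = 1/10 = 0.1; data precision n/σ² = 42/3 = 14.
μ̂ = (0.1·12 + 14·7.75) / (0.1 + 14) = 109.7/14.1 = 1097/141 ≈ 7.780.

μ̂_MAP = 7.780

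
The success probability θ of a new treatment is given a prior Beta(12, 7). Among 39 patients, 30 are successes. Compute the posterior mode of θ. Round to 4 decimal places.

θ̂_MAP = 0.7321

Prior: Beta(12, 7).
Data: 30 successes in 39 trials. The binomial likelihood contributes θ^30(1−θ)^9, so the posterior is Beta(12+30, 7+9) = Beta(42, 16).
For Beta(a, b) with a, b > 1 the mode is (a−1)/(a+b−2) = 41/56 ≈ 0.7321.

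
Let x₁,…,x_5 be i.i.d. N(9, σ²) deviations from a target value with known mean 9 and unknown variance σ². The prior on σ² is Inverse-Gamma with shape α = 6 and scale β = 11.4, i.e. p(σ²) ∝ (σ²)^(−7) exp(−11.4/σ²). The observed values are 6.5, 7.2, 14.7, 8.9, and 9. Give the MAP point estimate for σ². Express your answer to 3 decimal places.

Sum of squared deviations about the known mean: SS = (6.5−9)² + (7.2−9)² + (14.7−9)² + (8.9−9)² + (9−9)² = 41.99.
The Normal likelihood contributes (σ²)^(−n/2) exp(−SS/(2σ²)), so the posterior is Inverse-Gamma(α + n/2, β + SS/2) = Inverse-Gamma(8.5, 32.395).
The mode of Inverse-Gamma(a, b) is b/(a+1) = 32.395/9.5 ≈ 3.410.

σ̂²_MAP = 3.410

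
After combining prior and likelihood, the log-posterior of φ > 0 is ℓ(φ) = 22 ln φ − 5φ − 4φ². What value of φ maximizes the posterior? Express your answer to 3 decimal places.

φ̂_MAP = 1.375

ℓ'(φ) = 22/φ − 5 − 8φ. Setting this to zero and multiplying by φ: 8φ² + 5φ − 22 = 0.
φ = (−5 + √(5² + 4·8·22)) / (2·8) = (−5 + √729) / 16 = (−5 + 27)/16 = 11/8.
ℓ''(φ) = −22/φ² − 8 < 0, confirming a maximum.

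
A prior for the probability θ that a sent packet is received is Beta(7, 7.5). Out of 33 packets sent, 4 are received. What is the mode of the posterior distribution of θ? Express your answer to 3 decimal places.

θ̂_MAP = 0.220

Prior: Beta(7, 7.5).
Data: 4 successes in 33 trials. The binomial likelihood contributes θ^4(1−θ)^29, so the posterior is Beta(7+4, 7.5+29) = Beta(11, 36.5).
For Beta(a, b) with a, b > 1 the mode is (a−1)/(a+b−2) = 10/45.5 ≈ 0.220.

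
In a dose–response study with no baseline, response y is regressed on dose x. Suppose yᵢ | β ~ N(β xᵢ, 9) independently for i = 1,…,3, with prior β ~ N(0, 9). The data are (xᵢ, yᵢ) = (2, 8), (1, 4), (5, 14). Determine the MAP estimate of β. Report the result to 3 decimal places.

log p(β | y) = −Σ(yᵢ − βxᵢ)²/(2·9) − β²/(2·9) + const.
Setting the derivative to zero: Σxᵢ(yᵢ − βxᵢ)/9 − β/9 = 0, so β = Σxᵢyᵢ / (Σxᵢ² + σ²/τ²).
Σxᵢyᵢ = 2·8 + 1·4 + 5·14 = 90; Σxᵢ² = 30; σ²/τ² = 1.
β̂_MAP = 90 / (30 + 1) = 90/31 ≈ 2.903.

β̂_MAP = 2.903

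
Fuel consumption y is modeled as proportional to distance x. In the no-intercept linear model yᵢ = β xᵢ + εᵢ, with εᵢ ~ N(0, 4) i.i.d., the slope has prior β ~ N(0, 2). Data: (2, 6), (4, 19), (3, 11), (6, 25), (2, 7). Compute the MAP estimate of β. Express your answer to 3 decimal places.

β̂_MAP = 4.014

log p(β | y) = −Σ(yᵢ − βxᵢ)²/(2·4) − β²/(2·2) + const.
Setting the derivative to zero: Σxᵢ(yᵢ − βxᵢ)/4 − β/2 = 0, so β = Σxᵢyᵢ / (Σxᵢ² + σ²/τ²).
Σxᵢyᵢ = 2·6 + 4·19 + 3·11 + 6·25 + 2·7 = 285; Σxᵢ² = 69; σ²/τ² = 2.
β̂_MAP = 285 / (69 + 2) = 285/71 ≈ 4.014.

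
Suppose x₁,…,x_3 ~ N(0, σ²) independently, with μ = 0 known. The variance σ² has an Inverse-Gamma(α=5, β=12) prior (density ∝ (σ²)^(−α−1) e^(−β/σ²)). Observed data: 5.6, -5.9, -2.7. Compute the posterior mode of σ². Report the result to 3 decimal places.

σ̂²_MAP = 6.497

Sum of squared deviations about the known mean: SS = (5.6−0)² + (-5.9−0)² + (-2.7−0)² = 73.46.
The Normal likelihood contributes (σ²)^(−n/2) exp(−SS/(2σ²)), so the posterior is Inverse-Gamma(α + n/2, β + SS/2) = Inverse-Gamma(6.5, 48.73).
The mode of Inverse-Gamma(a, b) is b/(a+1) = 48.73/7.5 ≈ 6.497.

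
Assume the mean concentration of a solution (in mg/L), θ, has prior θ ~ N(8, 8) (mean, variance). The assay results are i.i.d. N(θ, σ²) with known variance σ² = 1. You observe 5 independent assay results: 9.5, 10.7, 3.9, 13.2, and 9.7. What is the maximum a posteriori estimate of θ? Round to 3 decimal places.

n = 5; x̄ = (9.5 + 10.7 + 3.9 + 13.2 + 9.7)/5 = 47/5 = 9.4.
For a Normal prior and Normal likelihood with known variance, the posterior is Normal; its mode equals its mean, the precision-weighted average.
Prior precision 1/σ₀² = 1/8 = 0.125; data precision n/σ² = 5/1 = 5.
θ̂ = (0.125·8 + 5·9.4) / (0.125 + 5) = 48/5.125 = 384/41 ≈ 9.366.

θ̂_MAP = 9.366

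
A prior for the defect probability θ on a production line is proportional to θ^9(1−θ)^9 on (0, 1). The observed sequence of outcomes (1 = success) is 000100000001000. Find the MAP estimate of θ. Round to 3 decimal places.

θ̂_MAP = 0.333

The prior density ∝ θ^9(1−θ)^9 is the kernel of Beta(10, 10).
Data: 2 successes in 15 trials (from the sequence). The binomial likelihood contributes θ^2(1−θ)^13, so the posterior is Beta(10+2, 10+13) = Beta(12, 23).
For Beta(a, b) with a, b > 1 the mode is (a−1)/(a+b−2) = 11/33 ≈ 0.333.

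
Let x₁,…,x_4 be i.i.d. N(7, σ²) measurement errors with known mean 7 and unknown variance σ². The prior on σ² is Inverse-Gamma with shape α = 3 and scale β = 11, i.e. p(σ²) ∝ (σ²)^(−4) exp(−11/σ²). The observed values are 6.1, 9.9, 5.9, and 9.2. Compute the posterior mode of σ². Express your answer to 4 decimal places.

σ̂²_MAP = 3.1058

Sum of squared deviations about the known mean: SS = (6.1−7)² + (9.9−7)² + (5.9−7)² + (9.2−7)² = 15.27.
The Normal likelihood contributes (σ²)^(−n/2) exp(−SS/(2σ²)), so the posterior is Inverse-Gamma(α + n/2, β + SS/2) = Inverse-Gamma(5, 18.635).
The mode of Inverse-Gamma(a, b) is b/(a+1) = 18.635/6 ≈ 3.1058.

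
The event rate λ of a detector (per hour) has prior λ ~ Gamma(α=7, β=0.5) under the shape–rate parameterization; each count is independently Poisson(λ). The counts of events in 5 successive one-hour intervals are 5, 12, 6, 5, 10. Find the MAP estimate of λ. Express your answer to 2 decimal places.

Σxᵢ = 5+12+6+5+10 = 38, with n = 5.
Posterior ∝ λ^6e^(−0.5λ) · λ^38e^(−5λ) = λ^44e^(−5.5λ), i.e. Gamma(shape=45, rate=5.5).
The mode of a Gamma(a, b) with a ≥ 1 (shape–rate) is (a−1)/b = 44/5.5 ≈ 8.00.

λ̂_MAP = 8.00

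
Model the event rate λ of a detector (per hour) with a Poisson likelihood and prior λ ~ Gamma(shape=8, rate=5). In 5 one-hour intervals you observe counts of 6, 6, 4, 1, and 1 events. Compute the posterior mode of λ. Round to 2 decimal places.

λ̂_MAP = 2.50

Σxᵢ = 6+6+4+1+1 = 18, with n = 5.
Posterior ∝ λ^7e^(−5λ) · λ^18e^(−5λ) = λ^25e^(−10λ), i.e. Gamma(shape=26, rate=10).
The mode of a Gamma(a, b) with a ≥ 1 (shape–rate) is (a−1)/b = 25/10 ≈ 2.50.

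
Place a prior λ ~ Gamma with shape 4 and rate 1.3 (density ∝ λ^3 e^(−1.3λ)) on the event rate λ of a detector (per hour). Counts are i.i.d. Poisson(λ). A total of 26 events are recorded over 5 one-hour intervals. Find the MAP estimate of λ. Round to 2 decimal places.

λ̂_MAP = 4.60

Σxᵢ = 26, n = 5.
Posterior ∝ λ^3e^(−1.3λ) · λ^26e^(−5λ) = λ^29e^(−6.3λ), i.e. Gamma(shape=30, rate=6.3).
The mode of a Gamma(a, b) with a ≥ 1 (shape–rate) is (a−1)/b = 29/6.3 ≈ 4.60.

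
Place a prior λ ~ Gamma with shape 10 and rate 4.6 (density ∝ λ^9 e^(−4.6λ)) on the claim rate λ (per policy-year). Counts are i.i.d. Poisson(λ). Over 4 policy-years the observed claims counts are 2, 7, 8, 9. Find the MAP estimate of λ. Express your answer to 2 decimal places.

λ̂_MAP = 4.07

Σxᵢ = 2+7+8+9 = 26, with n = 4.
Posterior ∝ λ^9e^(−4.6λ) · λ^26e^(−4λ) = λ^35e^(−8.6λ), i.e. Gamma(shape=36, rate=8.6).
The mode of a Gamma(a, b) with a ≥ 1 (shape–rate) is (a−1)/b = 35/8.6 ≈ 4.07.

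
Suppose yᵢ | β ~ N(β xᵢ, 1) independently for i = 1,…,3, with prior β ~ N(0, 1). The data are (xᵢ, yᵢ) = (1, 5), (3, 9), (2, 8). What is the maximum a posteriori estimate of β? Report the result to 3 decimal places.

β̂_MAP = 3.200

log p(β | y) = −Σ(yᵢ − βxᵢ)²/(2·1) − β²/(2·1) + const.
Setting the derivative to zero: Σxᵢ(yᵢ − βxᵢ)/1 − β/1 = 0, so β = Σxᵢyᵢ / (Σxᵢ² + σ²/τ²).
Σxᵢyᵢ = 1·5 + 3·9 + 2·8 = 48; Σxᵢ² = 14; σ²/τ² = 1.
β̂_MAP = 48 / (14 + 1) = 48/15 ≈ 3.200.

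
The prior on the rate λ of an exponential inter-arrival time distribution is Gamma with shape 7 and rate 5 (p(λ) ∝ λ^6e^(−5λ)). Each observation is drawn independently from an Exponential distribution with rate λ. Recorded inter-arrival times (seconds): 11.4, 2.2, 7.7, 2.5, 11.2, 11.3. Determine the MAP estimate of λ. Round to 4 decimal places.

The Exponential(rate=λ) likelihood is ∝ λ^n e^(−λΣtᵢ). Here n = 6 and Σtᵢ = 11.4 + 2.2 + 7.7 + 2.5 + 11.2 + 11.3 = 46.3.
Posterior ∝ λ^6e^(−5λ) · λ^6e^(−46.3λ) = λ^12e^(−51.3λ), i.e. Gamma(13, 51.3).
Mode = (a−1)/b = 12/51.3 ≈ 0.2339.

λ̂_MAP = 0.2339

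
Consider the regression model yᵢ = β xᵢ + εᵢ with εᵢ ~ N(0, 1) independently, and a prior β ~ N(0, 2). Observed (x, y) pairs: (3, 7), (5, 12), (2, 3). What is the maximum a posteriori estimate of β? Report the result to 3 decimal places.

β̂_MAP = 2.260

log p(β | y) = −Σ(yᵢ − βxᵢ)²/(2·1) − β²/(2·2) + const.
Setting the derivative to zero: Σxᵢ(yᵢ − βxᵢ)/1 − β/2 = 0, so β = Σxᵢyᵢ / (Σxᵢ² + σ²/τ²).
Σxᵢyᵢ = 3·7 + 5·12 + 2·3 = 87; Σxᵢ² = 38; σ²/τ² = 0.5.
β̂_MAP = 87 / (38 + 0.5) = 87/38.5 ≈ 2.260.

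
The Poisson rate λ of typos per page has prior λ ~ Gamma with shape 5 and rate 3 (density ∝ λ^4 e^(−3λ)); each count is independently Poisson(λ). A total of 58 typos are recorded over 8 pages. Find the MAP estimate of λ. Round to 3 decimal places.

Σxᵢ = 58, n = 8.
Posterior ∝ λ^4e^(−3λ) · λ^58e^(−8λ) = λ^62e^(−11λ), i.e. Gamma(shape=63, rate=11).
The mode of a Gamma(a, b) with a ≥ 1 (shape–rate) is (a−1)/b = 62/11 ≈ 5.636.

λ̂_MAP = 5.636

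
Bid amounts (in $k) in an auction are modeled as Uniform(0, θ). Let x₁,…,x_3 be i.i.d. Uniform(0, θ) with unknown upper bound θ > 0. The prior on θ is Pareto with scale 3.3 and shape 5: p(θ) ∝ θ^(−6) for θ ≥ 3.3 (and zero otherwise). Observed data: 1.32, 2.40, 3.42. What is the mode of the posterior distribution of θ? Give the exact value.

θ̂_MAP = 3.42

The Uniform(0, θ) likelihood is θ^(−n) for θ ≥ max(xᵢ), zero otherwise. Here max(xᵢ) = 3.42.
Posterior ∝ θ^(−6) · θ^(−3) = θ^(−9) on θ ≥ max(3.3, 3.42) = 3.42.
This density is strictly decreasing in θ, so the posterior mode lies at the lower boundary of the support.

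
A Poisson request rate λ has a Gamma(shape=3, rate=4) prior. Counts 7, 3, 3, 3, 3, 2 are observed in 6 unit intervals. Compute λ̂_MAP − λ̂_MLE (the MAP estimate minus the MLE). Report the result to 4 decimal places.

Σxᵢ = 21. Posterior is Gamma(24, 10); MAP = (24−1)/10 = 23/10 ≈ 2.30000.
MLE = x̄ = 21/6 ≈ 3.50000.
Difference = 23/10 − 21/6 = -6/5 ≈ -1.2000.

MAP − MLE = -1.2000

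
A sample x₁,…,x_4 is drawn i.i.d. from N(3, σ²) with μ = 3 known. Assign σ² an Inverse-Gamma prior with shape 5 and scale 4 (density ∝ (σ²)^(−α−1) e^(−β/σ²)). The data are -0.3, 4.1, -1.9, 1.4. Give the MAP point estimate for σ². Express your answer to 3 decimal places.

σ̂²_MAP = 2.917

Sum of squared deviations about the known mean: SS = (-0.3−3)² + (4.1−3)² + (-1.9−3)² + (1.4−3)² = 38.67.
The Normal likelihood contributes (σ²)^(−n/2) exp(−SS/(2σ²)), so the posterior is Inverse-Gamma(α + n/2, β + SS/2) = Inverse-Gamma(7, 23.335).
The mode of Inverse-Gamma(a, b) is b/(a+1) = 23.335/8 ≈ 2.917.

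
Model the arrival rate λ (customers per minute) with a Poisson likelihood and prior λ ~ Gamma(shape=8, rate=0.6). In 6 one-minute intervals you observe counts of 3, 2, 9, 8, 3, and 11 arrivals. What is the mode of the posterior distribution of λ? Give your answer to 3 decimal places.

Σxᵢ = 3+2+9+8+3+11 = 36, with n = 6.
Posterior ∝ λ^7e^(−0.6λ) · λ^36e^(−6λ) = λ^43e^(−6.6λ), i.e. Gamma(shape=44, rate=6.6).
The mode of a Gamma(a, b) with a ≥ 1 (shape–rate) is (a−1)/b = 43/6.6 ≈ 6.515.

λ̂_MAP = 6.515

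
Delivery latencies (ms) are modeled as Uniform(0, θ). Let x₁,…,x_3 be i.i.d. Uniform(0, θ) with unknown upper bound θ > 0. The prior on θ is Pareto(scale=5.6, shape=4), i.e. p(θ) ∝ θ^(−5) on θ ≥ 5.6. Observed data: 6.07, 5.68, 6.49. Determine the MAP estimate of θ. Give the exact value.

The Uniform(0, θ) likelihood is θ^(−n) for θ ≥ max(xᵢ), zero otherwise. Here max(xᵢ) = 6.49.
Posterior ∝ θ^(−5) · θ^(−3) = θ^(−8) on θ ≥ max(5.6, 6.49) = 6.49.
This density is strictly decreasing in θ, so the posterior mode lies at the lower boundary of the support.

θ̂_MAP = 6.49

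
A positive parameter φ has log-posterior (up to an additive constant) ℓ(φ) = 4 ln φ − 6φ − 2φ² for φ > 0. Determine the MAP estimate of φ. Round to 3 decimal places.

φ̂_MAP = 0.500

ℓ'(φ) = 4/φ − 6 − 4φ. Setting this to zero and multiplying by φ: 4φ² + 6φ − 4 = 0.
φ = (−6 + √(6² + 4·4·4)) / (2·4) = (−6 + √100) / 8 = (−6 + 10)/8 = 1/2.
ℓ''(φ) = −4/φ² − 4 < 0, confirming a maximum.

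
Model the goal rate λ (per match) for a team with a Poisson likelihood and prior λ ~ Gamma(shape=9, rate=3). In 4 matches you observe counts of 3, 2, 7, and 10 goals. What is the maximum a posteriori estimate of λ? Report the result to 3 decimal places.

λ̂_MAP = 4.286

Σxᵢ = 3+2+7+10 = 22, with n = 4.
Posterior ∝ λ^8e^(−3λ) · λ^22e^(−4λ) = λ^30e^(−7λ), i.e. Gamma(shape=31, rate=7).
The mode of a Gamma(a, b) with a ≥ 1 (shape–rate) is (a−1)/b = 30/7 ≈ 4.286.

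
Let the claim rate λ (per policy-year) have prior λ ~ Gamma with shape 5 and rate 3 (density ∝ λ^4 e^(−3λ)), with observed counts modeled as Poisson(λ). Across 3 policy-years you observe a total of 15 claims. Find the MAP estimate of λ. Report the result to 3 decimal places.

λ̂_MAP = 3.167

Σxᵢ = 15, n = 3.
Posterior ∝ λ^4e^(−3λ) · λ^15e^(−3λ) = λ^19e^(−6λ), i.e. Gamma(shape=20, rate=6).
The mode of a Gamma(a, b) with a ≥ 1 (shape–rate) is (a−1)/b = 19/6 ≈ 3.167.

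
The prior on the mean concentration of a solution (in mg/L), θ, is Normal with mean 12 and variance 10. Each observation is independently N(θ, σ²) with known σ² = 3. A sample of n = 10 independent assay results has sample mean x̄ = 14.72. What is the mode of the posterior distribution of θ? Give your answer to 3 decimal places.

n = 10, x̄ = 14.72.
For a Normal prior and Normal likelihood with known variance, the posterior is Normal; its mode equals its mean, the precision-weighted average.
Prior precision 1/σ₀² = 1/10 = 0.1; data precision n/σ² = 10/3.
θ̂ = (0.1·12 + (10/3)·14.72) / (0.1 + 10/3) = (754/15)/(103/30) = 1508/103 ≈ 14.641.

θ̂_MAP = 14.641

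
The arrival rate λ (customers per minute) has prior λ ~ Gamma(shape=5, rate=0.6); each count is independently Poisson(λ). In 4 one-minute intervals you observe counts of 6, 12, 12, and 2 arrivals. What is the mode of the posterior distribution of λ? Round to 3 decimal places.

λ̂_MAP = 7.826

Σxᵢ = 6+12+12+2 = 32, with n = 4.
Posterior ∝ λ^4e^(−0.6λ) · λ^32e^(−4λ) = λ^36e^(−4.6λ), i.e. Gamma(shape=37, rate=4.6).
The mode of a Gamma(a, b) with a ≥ 1 (shape–rate) is (a−1)/b = 36/4.6 ≈ 7.826.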